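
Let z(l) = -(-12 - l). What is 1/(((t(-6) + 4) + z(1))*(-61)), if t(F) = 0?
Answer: -1/1037 ≈ -0.00096432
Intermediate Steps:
z(l) = 12 + l
1/(((t(-6) + 4) + z(1))*(-61)) = 1/(((0 + 4) + (12 + 1))*(-61)) = 1/((4 + 13)*(-61)) = 1/(17*(-61)) = 1/(-1037) = -1/1037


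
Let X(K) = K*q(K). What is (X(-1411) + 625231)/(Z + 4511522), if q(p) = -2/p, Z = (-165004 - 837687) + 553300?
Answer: 625229/4062131 ≈ 0.15392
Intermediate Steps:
Z = -449391 (Z = -1002691 + 553300 = -449391)
X(K) = -2 (X(K) = K*(-2/K) = -2)
(X(-1411) + 625231)/(Z + 4511522) = (-2 + 625231)/(-449391 + 4511522) = 625229/4062131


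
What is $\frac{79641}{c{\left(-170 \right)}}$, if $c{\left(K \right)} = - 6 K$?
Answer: $\frac{26547}{340} \approx 78.079$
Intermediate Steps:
$\frac{79641}{c{\left(-170 \right)}} = \frac{79641}{\left(-6\right) \left(-170\right)} = \frac{79641}{1020} = 79641 \cdot \frac{1}{1020} = \frac{26547}{340}$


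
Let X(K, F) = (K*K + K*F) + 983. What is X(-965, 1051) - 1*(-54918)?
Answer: -27089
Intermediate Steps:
X(K, F) = 983 + K² + F*K (X(K, F) = (K² + F*K) + 983 = 983 + K² + F*K)
X(-965, 1051) - 1*(-54918) = (983 + (-965)² + 1051*(-965)) - 1*(-54918) = (983 + 931225 - 1014215) + 54918 = -82007 + 54918 = -27089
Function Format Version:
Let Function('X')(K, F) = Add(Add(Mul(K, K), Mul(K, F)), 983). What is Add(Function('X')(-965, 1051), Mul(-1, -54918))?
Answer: -27089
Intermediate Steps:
Function('X')(K, F) = Add(983, Pow(K, 2), Mul(F, K)) (Function('X')(K, F) = Add(Add(Pow(K, 2), Mul(F, K)), 983) = Add(983, Pow(K, 2), Mul(F, K)))
Add(Function('X')(-965, 1051), Mul(-1, -54918)) = Add(Add(983, Pow(-965, 2), Mul(1051, -965)), Mul(-1, -54918)) = Add(Add(983, 931225, -1014215), 54918) = Add(-82007, 54918) = -27089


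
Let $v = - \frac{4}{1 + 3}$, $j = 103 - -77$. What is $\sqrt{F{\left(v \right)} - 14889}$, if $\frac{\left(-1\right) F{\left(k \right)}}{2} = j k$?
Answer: $i \sqrt{14529} \approx 120.54 i$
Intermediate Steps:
$j = 180$ ($j = 103 + 77 = 180$)
$v = -1$ ($v = - \frac{4}{4} = \left(-1\right) 1 = -1$)
$F{\left(k \right)} = - 360 k$ ($F{\left(k \right)} = - 2 \cdot 180 k = - 360 k$)
$\sqrt{F{\left(v \right)} - 14889} = \sqrt{\left(-360\right) \left(-1\right) - 14889} = \sqrt{360 + \left(\left(\left(-1396 + 6881\right) - 10322\right) - 10052\right)} = \sqrt{360 + \left(\left(5485 - 10322\right) - 10052\right)} = \sqrt{360 - 14889} = \sqrt{-14529} = i \sqrt{14529}$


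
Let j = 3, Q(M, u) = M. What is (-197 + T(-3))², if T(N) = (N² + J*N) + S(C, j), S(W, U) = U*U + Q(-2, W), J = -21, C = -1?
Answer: 13924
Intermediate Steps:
S(W, U) = -2 + U² (S(W, U) = U*U - 2 = U² - 2 = -2 + U²)
T(N) = 7 + N² - 21*N (T(N) = (N² - 21*N) + (-2 + 3²) = (N² - 21*N) + (-2 + 9) = (N² - 21*N) + 7 = 7 + N² - 21*N)
(-197 + T(-3))² = (-197 + (7 + (-3)² - 21*(-3)))² = (-197 + (7 + 9 + 63))² = (-197 + 79)² = (-118)² = 13924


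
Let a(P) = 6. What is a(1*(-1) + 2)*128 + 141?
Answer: 909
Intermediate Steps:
a(1*(-1) + 2)*128 + 141 = 6*128 + 141 = 768 + 141 = 909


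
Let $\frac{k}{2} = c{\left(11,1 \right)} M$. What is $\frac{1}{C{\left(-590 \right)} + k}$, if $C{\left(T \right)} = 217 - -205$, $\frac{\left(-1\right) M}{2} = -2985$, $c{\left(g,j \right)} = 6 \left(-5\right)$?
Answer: $- \frac{1}{357778} \approx -2.795 \cdot 10^{-6}$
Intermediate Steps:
$c{\left(g,j \right)} = -30$
$M = 5970$ ($M = \left(-2\right) \left(-2985\right) = 5970$)
$C{\left(T \right)} = 422$ ($C{\left(T \right)} = 217 + 205 = 422$)
$k = -358200$ ($k = 2 \left(\left(-30\right) 5970\right) = 2 \left(-179100\right) = -358200$)
$\frac{1}{C{\left(-590 \right)} + k} = \frac{1}{422 - 358200} = \frac{1}{-357778} = - \frac{1}{357778}$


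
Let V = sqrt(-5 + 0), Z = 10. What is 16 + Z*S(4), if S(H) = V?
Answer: 16 + 10*I*sqrt(5) ≈ 16.0 + 22.361*I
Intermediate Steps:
V = I*sqrt(5) (V = sqrt(-5) = I*sqrt(5) ≈ 2.2361*I)
S(H) = I*sqrt(5)
16 + Z*S(4) = 16 + 10*(I*sqrt(5)) = 16 + 10*I*sqrt(5)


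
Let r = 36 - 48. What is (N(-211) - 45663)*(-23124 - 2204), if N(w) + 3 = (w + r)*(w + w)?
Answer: -1226888320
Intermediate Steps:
r = -12
N(w) = -3 + 2*w*(-12 + w) (N(w) = -3 + (w - 12)*(w + w) = -3 + (-12 + w)*(2*w) = -3 + 2*w*(-12 + w))
(N(-211) - 45663)*(-23124 - 2204) = ((-3 - 24*(-211) + 2*(-211)**2) - 45663)*(-23124 - 2204) = ((-3 + 5064 + 2*44521) - 45663)*(-25328) = ((-3 + 5064 + 89042) - 45663)*(-25328) = (94103 - 45663)*(-25328) = 48440*(-25328) = -1226888320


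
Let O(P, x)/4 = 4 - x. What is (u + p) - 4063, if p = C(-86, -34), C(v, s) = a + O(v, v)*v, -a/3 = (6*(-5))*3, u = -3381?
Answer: -38134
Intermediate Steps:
O(P, x) = 16 - 4*x (O(P, x) = 4*(4 - x) = 16 - 4*x)
a = 270 (a = -3*6*(-5)*3 = -(-90)*3 = -3*(-90) = 270)
C(v, s) = 270 + v*(16 - 4*v) (C(v, s) = 270 + (16 - 4*v)*v = 270 + v*(16 - 4*v))
p = -30690 (p = 270 - 4*(-86)*(-4 - 86) = 270 - 4*(-86)*(-90) = 270 - 30960 = -30690)
(u + p) - 4063 = (-3381 - 30690) - 4063 = -34071 - 4063 = -38134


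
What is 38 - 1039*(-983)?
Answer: 1021375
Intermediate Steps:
38 - 1039*(-983) = 38 + 1021337 = 1021375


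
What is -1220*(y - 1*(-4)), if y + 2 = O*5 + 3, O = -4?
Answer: 18300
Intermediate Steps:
y = -19 (y = -2 + (-4*5 + 3) = -2 + (-20 + 3) = -2 - 17 = -19)
-1220*(y - 1*(-4)) = -1220*(-19 - 1*(-4)) = -1220*(-19 + 4) = -1220*(-15) = 18300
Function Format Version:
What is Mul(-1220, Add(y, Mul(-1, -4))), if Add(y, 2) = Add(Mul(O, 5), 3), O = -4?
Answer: 18300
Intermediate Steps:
y = -19 (y = Add(-2, Add(Mul(-4, 5), 3)) = Add(-2, Add(-20, 3)) = Add(-2, -17) = -19)
Mul(-1220, Add(y, Mul(-1, -4))) = Mul(-1220, Add(-19, Mul(-1, -4))) = Mul(-1220, Add(-19, 4)) = Mul(-1220, -15) = 18300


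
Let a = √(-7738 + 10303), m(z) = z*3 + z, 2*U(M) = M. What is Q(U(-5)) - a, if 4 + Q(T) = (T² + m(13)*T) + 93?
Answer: -139/4 - 3*√285 ≈ -85.396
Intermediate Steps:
U(M) = M/2
m(z) = 4*z (m(z) = 3*z + z = 4*z)
Q(T) = 89 + T² + 52*T (Q(T) = -4 + ((T² + (4*13)*T) + 93) = -4 + ((T² + 52*T) + 93) = -4 + (93 + T² + 52*T) = 89 + T² + 52*T)
a = 3*√285 (a = √2565 = 3*√285 ≈ 50.646)
Q(U(-5)) - a = (89 + ((½)*(-5))² + 52*((½)*(-5))) - 3*√285 = (89 + (-5/2)² + 52*(-5/2)) - 3*√285 = (89 + 25/4 - 130) - 3*√285 = -139/4 - 3*√285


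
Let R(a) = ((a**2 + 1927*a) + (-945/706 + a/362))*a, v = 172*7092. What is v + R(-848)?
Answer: 49653560769656/63893 ≈ 7.7714e+8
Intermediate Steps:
v = 1219824
R(a) = a*(-945/706 + a**2 + 697575*a/362) (R(a) = ((a**2 + 1927*a) + (-945*1/706 + a*(1/362)))*a = ((a**2 + 1927*a) + (-945/706 + a/362))*a = (-945/706 + a**2 + 697575*a/362)*a = a*(-945/706 + a**2 + 697575*a/362))
v + R(-848) = 1219824 + (1/127786)*(-848)*(-171045 + 127786*(-848)**2 + 246243975*(-848)) = 1219824 + (1/127786)*(-848)*(-171045 + 127786*719104 - 208814890800) = 1219824 + (1/127786)*(-848)*(-171045 + 91891423744 - 208814890800) = 1219824 + (1/127786)*(-848)*(-116923638101) = 1219824 + 49575622554824/63893 = 49653560769656/63893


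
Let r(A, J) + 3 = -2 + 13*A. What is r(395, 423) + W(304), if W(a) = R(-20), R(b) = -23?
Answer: 5107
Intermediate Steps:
W(a) = -23
r(A, J) = -5 + 13*A (r(A, J) = -3 + (-2 + 13*A) = -5 + 13*A)
r(395, 423) + W(304) = (-5 + 13*395) - 23 = (-5 + 5135) - 23 = 5130 - 23 = 5107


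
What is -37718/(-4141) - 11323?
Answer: -46850825/4141 ≈ -11314.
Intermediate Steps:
-37718/(-4141) - 11323 = -37718*(-1/4141) - 11323 = 37718/4141 - 11323 = -46850825/4141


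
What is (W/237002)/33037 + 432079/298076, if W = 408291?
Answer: 1691614505343481/1166942959758812 ≈ 1.4496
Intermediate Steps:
(W/237002)/33037 + 432079/298076 = (408291/237002)/33037 + 432079/298076 = (408291*(1/237002))*(1/33037) + 432079*(1/298076) = (408291/237002)*(1/33037) + 432079/298076 = 408291/7829835074 + 432079/298076 = 1691614505343481/1166942959758812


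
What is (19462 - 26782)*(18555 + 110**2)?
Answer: -224394600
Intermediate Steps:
(19462 - 26782)*(18555 + 110**2) = -7320*(18555 + 12100) = -7320*30655 = -224394600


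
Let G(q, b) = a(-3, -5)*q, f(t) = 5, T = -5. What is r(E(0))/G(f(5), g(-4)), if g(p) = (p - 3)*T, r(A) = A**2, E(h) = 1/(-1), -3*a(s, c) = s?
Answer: 1/5 ≈ 0.20000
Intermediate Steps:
a(s, c) = -s/3
E(h) = -1
g(p) = 15 - 5*p (g(p) = (p - 3)*(-5) = (-3 + p)*(-5) = 15 - 5*p)
G(q, b) = q (G(q, b) = (-1/3*(-3))*q = 1*q = q)
r(E(0))/G(f(5), g(-4)) = (-1)**2/5 = 1*(1/5) = 1/5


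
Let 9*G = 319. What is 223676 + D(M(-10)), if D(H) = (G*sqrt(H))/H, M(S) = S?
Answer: 223676 - 319*I*sqrt(10)/90 ≈ 2.2368e+5 - 11.209*I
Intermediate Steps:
G = 319/9 (G = (1/9)*319 = 319/9 ≈ 35.444)
D(H) = 319/(9*sqrt(H)) (D(H) = (319*sqrt(H)/9)/H = 319/(9*sqrt(H)))
223676 + D(M(-10)) = 223676 + 319/(9*sqrt(-10)) = 223676 + 319*(-I*sqrt(10)/10)/9 = 223676 - 319*I*sqrt(10)/90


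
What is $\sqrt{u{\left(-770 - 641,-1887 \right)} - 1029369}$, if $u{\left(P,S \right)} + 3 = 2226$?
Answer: $i \sqrt{1027146} \approx 1013.5 i$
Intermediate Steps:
$u{\left(P,S \right)} = 2223$ ($u{\left(P,S \right)} = -3 + 2226 = 2223$)
$\sqrt{u{\left(-770 - 641,-1887 \right)} - 1029369} = \sqrt{2223 - 1029369} = \sqrt{-1027146} = i \sqrt{1027146}$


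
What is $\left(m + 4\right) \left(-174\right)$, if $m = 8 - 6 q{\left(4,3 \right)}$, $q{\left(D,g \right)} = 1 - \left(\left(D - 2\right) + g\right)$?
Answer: $-6264$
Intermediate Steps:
$q{\left(D,g \right)} = 3 - D - g$ ($q{\left(D,g \right)} = 1 - \left(\left(-2 + D\right) + g\right) = 1 - \left(-2 + D + g\right) = 3 - D - g$)
$m = 32$ ($m = 8 - 6 \left(3 - 4 - 3\right) = 8 - -24 = 8 + 24 = 32$)
$\left(m + 4\right) \left(-174\right) = \left(32 + 4\right) \left(-174\right) = 36 \left(-174\right) = -6264$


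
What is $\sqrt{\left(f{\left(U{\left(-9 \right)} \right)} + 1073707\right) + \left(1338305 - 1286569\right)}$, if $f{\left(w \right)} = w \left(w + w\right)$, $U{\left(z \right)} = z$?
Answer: $\sqrt{1125605} \approx 1060.9$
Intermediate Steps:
$f{\left(w \right)} = 2 w^{2}$ ($f{\left(w \right)} = w 2 w = 2 w^{2}$)
$\sqrt{\left(f{\left(U{\left(-9 \right)} \right)} + 1073707\right) + \left(1338305 - 1286569\right)} = \sqrt{\left(2 \left(-9\right)^{2} + 1073707\right) + \left(1338305 - 1286569\right)} = \sqrt{\left(2 \cdot 81 + 1073707\right) + 51736} = \sqrt{\left(162 + 1073707\right) + 51736} = \sqrt{1073869 + 51736} = \sqrt{1125605}$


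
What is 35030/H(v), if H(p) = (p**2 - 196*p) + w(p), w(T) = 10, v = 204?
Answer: 17515/821 ≈ 21.334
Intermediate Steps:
H(p) = 10 + p**2 - 196*p (H(p) = (p**2 - 196*p) + 10 = 10 + p**2 - 196*p)
35030/H(v) = 35030/(10 + 204**2 - 196*204) = 35030/(10 + 41616 - 39984) = 35030/1642 = 35030*(1/1642) = 17515/821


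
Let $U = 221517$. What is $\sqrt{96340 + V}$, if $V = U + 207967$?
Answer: $16 \sqrt{2054} \approx 725.14$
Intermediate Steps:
$V = 429484$ ($V = 221517 + 207967 = 429484$)
$\sqrt{96340 + V} = \sqrt{96340 + 429484} = \sqrt{525824} = 16 \sqrt{2054}$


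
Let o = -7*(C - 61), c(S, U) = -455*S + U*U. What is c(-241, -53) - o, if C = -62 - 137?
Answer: 110644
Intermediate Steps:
C = -199
c(S, U) = U**2 - 455*S (c(S, U) = -455*S + U**2 = U**2 - 455*S)
o = 1820 (o = -7*(-199 - 61) = -7*(-260) = 1820)
c(-241, -53) - o = ((-53)**2 - 455*(-241)) - 1*1820 = (2809 + 109655) - 1820 = 112464 - 1820 = 110644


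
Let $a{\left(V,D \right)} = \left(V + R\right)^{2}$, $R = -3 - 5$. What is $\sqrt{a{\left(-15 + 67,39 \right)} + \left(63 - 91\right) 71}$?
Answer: $2 i \sqrt{13} \approx 7.2111 i$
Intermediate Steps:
$R = -8$ ($R = -3 - 5 = -8$)
$a{\left(V,D \right)} = \left(-8 + V\right)^{2}$ ($a{\left(V,D \right)} = \left(V - 8\right)^{2} = \left(-8 + V\right)^{2}$)
$\sqrt{a{\left(-15 + 67,39 \right)} + \left(63 - 91\right) 71} = \sqrt{\left(-8 + \left(-15 + 67\right)\right)^{2} + \left(63 - 91\right) 71} = \sqrt{\left(-8 + 52\right)^{2} - 1988} = \sqrt{44^{2} - 1988} = \sqrt{1936 - 1988} = \sqrt{-52} = 2 i \sqrt{13}$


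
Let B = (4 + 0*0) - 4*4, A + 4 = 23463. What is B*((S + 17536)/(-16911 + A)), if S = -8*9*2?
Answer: -52176/1637 ≈ -31.873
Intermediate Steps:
S = -144 (S = -72*2 = -144)
A = 23459 (A = -4 + 23463 = 23459)
B = -12 (B = (4 + 0) - 16 = 4 - 16 = -12)
B*((S + 17536)/(-16911 + A)) = -12*(-144 + 17536)/(-16911 + 23459) = -208704/6548 = -12*4348/1637 = -52176/1637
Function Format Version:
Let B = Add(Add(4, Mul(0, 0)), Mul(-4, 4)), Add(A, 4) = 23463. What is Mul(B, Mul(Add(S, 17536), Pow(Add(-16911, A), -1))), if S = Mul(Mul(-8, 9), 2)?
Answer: Rational(-52176, 1637) ≈ -31.873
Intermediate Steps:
S = -144 (S = Mul(-72, 2) = -144)
A = 23459 (A = Add(-4, 23463) = 23459)
B = -12 (B = Add(Add(4, 0), -16) = Add(4, -16) = -12)
Mul(B, Mul(Add(S, 17536), Pow(Add(-16911, A), -1))) = Mul(-12, Mul(Add(-144, 17536), Pow(Add(-16911, 23459), -1))) = Mul(-12, Mul(17392, Pow(6548, -1))) = Mul(-12, Mul(17392, Rational(1, 6548))) = Mul(-12, Rational(4348, 1637)) = Rational(-52176, 1637)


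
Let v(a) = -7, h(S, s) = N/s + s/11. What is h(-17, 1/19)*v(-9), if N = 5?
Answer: -138992/209 ≈ -665.03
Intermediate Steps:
h(S, s) = 5/s + s/11
h(-17, 1/19)*v(-9) = (5/(1/19) + (1/11)/19)*(-7) = (5/(1/19) + (1/11)*(1/19))*(-7) = (5*19 + 1/209)*(-7) = (95 + 1/209)*(-7) = (19856/209)*(-7) = -138992/209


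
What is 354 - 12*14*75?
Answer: -12246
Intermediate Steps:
354 - 12*14*75 = 354 - 168*75 = 354 - 12600 = -12246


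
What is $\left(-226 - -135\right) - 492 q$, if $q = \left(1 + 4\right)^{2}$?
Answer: $-12391$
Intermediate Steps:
$q = 25$ ($q = 5^{2} = 25$)
$\left(-226 - -135\right) - 492 q = \left(-226 - -135\right) - 12300 = \left(-226 + 135\right) - 12300 = -91 - 12300 = -12391$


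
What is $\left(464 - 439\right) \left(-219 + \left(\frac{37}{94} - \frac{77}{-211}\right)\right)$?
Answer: $- \frac{108215025}{19834} \approx -5456.0$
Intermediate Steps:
$\left(464 - 439\right) \left(-219 + \left(\frac{37}{94} - \frac{77}{-211}\right)\right) = 25 \left(-219 + \left(37 \cdot \frac{1}{94} - - \frac{77}{211}\right)\right) = 25 \left(-219 + \left(\frac{37}{94} + \frac{77}{211}\right)\right) = 25 \left(-219 + \frac{15045}{19834}\right) = 25 \left(- \frac{4328601}{19834}\right) = - \frac{108215025}{19834}$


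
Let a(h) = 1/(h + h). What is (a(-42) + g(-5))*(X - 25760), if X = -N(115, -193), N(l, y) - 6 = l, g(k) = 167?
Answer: -121010929/28 ≈ -4.3218e+6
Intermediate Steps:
a(h) = 1/(2*h)
N(l, y) = 6 + l
X = -121 (X = -(6 + 115) = -1*121 = -121)
(a(-42) + g(-5))*(X - 25760) = ((½)/(-42) + 167)*(-121 - 25760) = ((½)*(-1/42) + 167)*(-25881) = (-1/84 + 167)*(-25881) = (14027/84)*(-25881) = -121010929/28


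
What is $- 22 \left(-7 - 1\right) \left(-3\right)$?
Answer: $-528$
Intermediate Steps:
$- 22 \left(-7 - 1\right) \left(-3\right) = \left(-22\right) \left(-8\right) \left(-3\right) = 176 \left(-3\right) = -528$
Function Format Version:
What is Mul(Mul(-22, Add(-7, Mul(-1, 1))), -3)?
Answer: -528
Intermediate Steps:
Mul(Mul(-22, Add(-7, Mul(-1, 1))), -3) = Mul(Mul(-22, Add(-7, -1)), -3) = Mul(Mul(-22, -8), -3) = Mul(176, -3) = -528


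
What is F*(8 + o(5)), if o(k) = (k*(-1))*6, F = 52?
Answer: -1144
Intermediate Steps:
o(k) = -6*k (o(k) = -k*6 = -6*k)
F*(8 + o(5)) = 52*(8 - 6*5) = 52*(8 - 30) = 52*(-22) = -1144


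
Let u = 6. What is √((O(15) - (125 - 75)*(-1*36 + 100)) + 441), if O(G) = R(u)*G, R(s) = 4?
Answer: I*√2699 ≈ 51.952*I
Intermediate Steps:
O(G) = 4*G
√((O(15) - (125 - 75)*(-1*36 + 100)) + 441) = √((4*15 - (125 - 75)*(-1*36 + 100)) + 441) = √((60 - 50*(-36 + 100)) + 441) = √((60 - 50*64) + 441) = √((60 - 1*3200) + 441) = √((60 - 3200) + 441) = √(-3140 + 441) = √(-2699) = I*√2699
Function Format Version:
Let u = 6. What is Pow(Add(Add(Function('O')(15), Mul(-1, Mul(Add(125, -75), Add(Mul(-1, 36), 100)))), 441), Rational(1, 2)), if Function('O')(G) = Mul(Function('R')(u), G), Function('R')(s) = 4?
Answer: Mul(I, Pow(2699, Rational(1, 2))) ≈ Mul(51.952, I)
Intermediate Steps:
Function('O')(G) = Mul(4, G)
Pow(Add(Add(Function('O')(15), Mul(-1, Mul(Add(125, -75), Add(Mul(-1, 36), 100)))), 441), Rational(1, 2)) = Pow(Add(Add(Mul(4, 15), Mul(-1, Mul(Add(125, -75), Add(Mul(-1, 36), 100)))), 441), Rational(1, 2)) = Pow(Add(Add(60, Mul(-1, Mul(50, Add(-36, 100)))), 441), Rational(1, 2)) = Pow(Add(Add(60, Mul(-1, Mul(50, 64))), 441), Rational(1, 2)) = Pow(Add(Add(60, Mul(-1, 3200)), 441), Rational(1, 2)) = Pow(Add(Add(60, -3200), 441), Rational(1, 2)) = Pow(Add(-3140, 441), Rational(1, 2)) = Pow(-2699, Rational(1, 2)) = Mul(I, Pow(2699, Rational(1, 2)))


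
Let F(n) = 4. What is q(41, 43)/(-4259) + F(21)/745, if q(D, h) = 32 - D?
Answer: 23741/3172955 ≈ 0.0074823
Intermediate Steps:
q(41, 43)/(-4259) + F(21)/745 = (32 - 1*41)/(-4259) + 4/745 = (32 - 41)*(-1/4259) + 4*(1/745) = -9*(-1/4259) + 4/745 = 9/4259 + 4/745 = 23741/3172955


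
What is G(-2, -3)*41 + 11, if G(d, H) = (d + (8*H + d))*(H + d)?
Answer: 5751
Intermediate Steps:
G(d, H) = (H + d)*(2*d + 8*H) (G(d, H) = (d + (d + 8*H))*(H + d) = (2*d + 8*H)*(H + d) = (H + d)*(2*d + 8*H))
G(-2, -3)*41 + 11 = (2*(-2)**2 + 8*(-3)**2 + 10*(-3)*(-2))*41 + 11 = (2*4 + 8*9 + 60)*41 + 11 = (8 + 72 + 60)*41 + 11 = 140*41 + 11 = 5740 + 11 = 5751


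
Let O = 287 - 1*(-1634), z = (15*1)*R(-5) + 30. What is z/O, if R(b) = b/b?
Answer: 45/1921 ≈ 0.023425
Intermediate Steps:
R(b) = 1
z = 45 (z = (15*1)*1 + 30 = 15*1 + 30 = 15 + 30 = 45)
O = 1921 (O = 287 + 1634 = 1921)
z/O = 45/1921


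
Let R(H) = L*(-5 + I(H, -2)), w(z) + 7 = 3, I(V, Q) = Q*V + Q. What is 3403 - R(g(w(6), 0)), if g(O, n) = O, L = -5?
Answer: 3408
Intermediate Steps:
I(V, Q) = Q + Q*V
w(z) = -4 (w(z) = -7 + 3 = -4)
R(H) = 35 + 10*H (R(H) = -5*(-5 - 2*(1 + H)) = -5*(-5 + (-2 - 2*H)) = -5*(-7 - 2*H) = 35 + 10*H)
3403 - R(g(w(6), 0)) = 3403 - (35 + 10*(-4)) = 3403 - (35 - 40) = 3403 - 1*(-5) = 3403 + 5 = 3408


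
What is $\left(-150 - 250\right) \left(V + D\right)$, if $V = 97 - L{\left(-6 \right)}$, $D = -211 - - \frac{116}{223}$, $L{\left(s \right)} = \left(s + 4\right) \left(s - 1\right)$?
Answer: $\frac{11371200}{223} \approx 50992.0$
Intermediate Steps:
$L{\left(s \right)} = \left(-1 + s\right) \left(4 + s\right)$ ($L{\left(s \right)} = \left(4 + s\right) \left(-1 + s\right) = \left(-1 + s\right) \left(4 + s\right)$)
$D = - \frac{46937}{223}$ ($D = -211 - \left(-116\right) \frac{1}{223} = -211 - - \frac{116}{223} = -211 + \frac{116}{223} = - \frac{46937}{223} \approx -210.48$)
$V = 83$ ($V = 97 - \left(-4 + \left(-6\right)^{2} + 3 \left(-6\right)\right) = 97 - \left(-4 + 36 - 18\right) = 97 - 14 = 83$)
$\left(-150 - 250\right) \left(V + D\right) = \left(-150 - 250\right) \left(83 - \frac{46937}{223}\right) = \left(-400\right) \left(- \frac{28428}{223}\right) = \frac{11371200}{223}$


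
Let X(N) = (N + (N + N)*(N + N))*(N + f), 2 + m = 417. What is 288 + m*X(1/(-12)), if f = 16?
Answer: -17057/216 ≈ -78.968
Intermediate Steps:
m = 415 (m = -2 + 417 = 415)
X(N) = (16 + N)*(N + 4*N²) (X(N) = (N + (N + N)*(N + N))*(N + 16) = (N + (2*N)*(2*N))*(16 + N) = (N + 4*N²)*(16 + N) = (16 + N)*(N + 4*N²))
288 + m*X(1/(-12)) = 288 + 415*((16 + 4*(1/(-12))² + 65/(-12))/(-12)) = 288 + 415*(-(16 + 4*(-1/12)² + 65*(-1/12))/12) = 288 + 415*(-(16 + 4*(1/144) - 65/12)/12) = 288 + 415*(-(16 + 1/36 - 65/12)/12) = 288 + 415*(-1/12*191/18) = 288 + 415*(-191/216) = 288 - 79265/216 = -17057/216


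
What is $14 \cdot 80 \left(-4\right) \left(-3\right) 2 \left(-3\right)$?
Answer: $-80640$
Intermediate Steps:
$14 \cdot 80 \left(-4\right) \left(-3\right) 2 \left(-3\right) = 1120 \cdot 12 \cdot 2 \left(-3\right) = 1120 \cdot 24 \left(-3\right) = 1120 \left(-72\right) = -80640$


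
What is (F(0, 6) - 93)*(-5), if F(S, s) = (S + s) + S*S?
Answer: 435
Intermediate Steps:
F(S, s) = S + s + S**2 (F(S, s) = (S + s) + S**2 = S + s + S**2)
(F(0, 6) - 93)*(-5) = ((0 + 6 + 0**2) - 93)*(-5) = ((0 + 6 + 0) - 93)*(-5) = (6 - 93)*(-5) = -87*(-5) = 435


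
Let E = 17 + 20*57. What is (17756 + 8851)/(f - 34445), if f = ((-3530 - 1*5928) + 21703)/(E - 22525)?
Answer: -189512792/245344335 ≈ -0.77244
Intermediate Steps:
E = 1157 (E = 17 + 1140 = 1157)
f = -12245/21368 (f = ((-3530 - 1*5928) + 21703)/(1157 - 22525) = ((-3530 - 5928) + 21703)/(-21368) = (-9458 + 21703)*(-1/21368) = 12245*(-1/21368) = -12245/21368 ≈ -0.57305)
(17756 + 8851)/(f - 34445) = (17756 + 8851)/(-12245/21368 - 34445) = 26607/(-736033005/21368) = 26607*(-21368/736033005) = -189512792/245344335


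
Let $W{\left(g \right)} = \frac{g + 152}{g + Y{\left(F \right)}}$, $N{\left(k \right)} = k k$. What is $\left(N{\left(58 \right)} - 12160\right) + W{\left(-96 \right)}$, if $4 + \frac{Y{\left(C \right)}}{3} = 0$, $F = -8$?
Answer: $- \frac{237506}{27} \approx -8796.5$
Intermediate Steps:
$N{\left(k \right)} = k^{2}$
$Y{\left(C \right)} = -12$ ($Y{\left(C \right)} = -12 + 3 \cdot 0 = -12 + 0 = -12$)
$W{\left(g \right)} = \frac{152 + g}{-12 + g}$ ($W{\left(g \right)} = \frac{g + 152}{g - 12} = \frac{152 + g}{-12 + g}$)
$\left(N{\left(58 \right)} - 12160\right) + W{\left(-96 \right)} = \left(58^{2} - 12160\right) + \frac{152 - 96}{-12 - 96} = \left(3364 - 12160\right) + \frac{1}{-108} \cdot 56 = -8796 - \frac{14}{27} = - \frac{237506}{27}$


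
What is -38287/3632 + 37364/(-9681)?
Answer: -506362495/35161392 ≈ -14.401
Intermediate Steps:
-38287/3632 + 37364/(-9681) = -38287*1/3632 + 37364*(-1/9681) = -38287/3632 - 37364/9681 = -506362495/35161392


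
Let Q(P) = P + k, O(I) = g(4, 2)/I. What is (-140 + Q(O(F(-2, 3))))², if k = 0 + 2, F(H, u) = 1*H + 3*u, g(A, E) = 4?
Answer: 925444/49 ≈ 18887.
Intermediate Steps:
F(H, u) = H + 3*u
k = 2
O(I) = 4/I
Q(P) = 2 + P (Q(P) = P + 2 = 2 + P)
(-140 + Q(O(F(-2, 3))))² = (-140 + (2 + 4/(-2 + 3*3)))² = (-140 + (2 + 4/(-2 + 9)))² = (-140 + (2 + 4/7))² = (-140 + 18/7)² = (-962/7)² = 925444/49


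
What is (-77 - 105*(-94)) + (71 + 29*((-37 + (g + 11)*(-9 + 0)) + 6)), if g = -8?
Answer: 8182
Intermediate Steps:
(-77 - 105*(-94)) + (71 + 29*((-37 + (g + 11)*(-9 + 0)) + 6)) = (-77 - 105*(-94)) + (71 + 29*((-37 + (-8 + 11)*(-9 + 0)) + 6)) = (-77 + 9870) + (71 + 29*((-37 + 3*(-9)) + 6)) = 9793 + (71 + 29*((-37 - 27) + 6)) = 9793 + (71 + 29*(-64 + 6)) = 9793 + (71 + 29*(-58)) = 9793 + (71 - 1682) = 9793 - 1611 = 8182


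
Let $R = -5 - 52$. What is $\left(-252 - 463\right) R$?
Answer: $40755$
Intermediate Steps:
$R = -57$
$\left(-252 - 463\right) R = \left(-252 - 463\right) \left(-57\right) = \left(-715\right) \left(-57\right) = 40755$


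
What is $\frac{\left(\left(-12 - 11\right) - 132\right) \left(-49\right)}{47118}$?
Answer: $\frac{7595}{47118} \approx 0.16119$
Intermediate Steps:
$\frac{\left(\left(-12 - 11\right) - 132\right) \left(-49\right)}{47118} = \left(\left(-12 - 11\right) - 132\right) \left(-49\right) \frac{1}{47118} = \left(-23 - 132\right) \left(-49\right) \frac{1}{47118} = \left(-155\right) \left(-49\right) \frac{1}{47118} = 7595 \cdot \frac{1}{47118} = \frac{7595}{47118}$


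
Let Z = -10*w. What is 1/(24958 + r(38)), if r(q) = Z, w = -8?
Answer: 1/25038 ≈ 3.9939e-5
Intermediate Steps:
Z = 80 (Z = -10*(-8) = 80)
r(q) = 80
1/(24958 + r(38)) = 1/(24958 + 80) = 1/25038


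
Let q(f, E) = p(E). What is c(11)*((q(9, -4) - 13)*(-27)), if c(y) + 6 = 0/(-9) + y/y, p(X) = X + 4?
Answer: -1755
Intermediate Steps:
p(X) = 4 + X
q(f, E) = 4 + E
c(y) = -5 (c(y) = -6 + (0/(-9) + y/y) = -6 + (0*(-⅑) + 1) = -6 + (0 + 1) = -6 + 1 = -5)
c(11)*((q(9, -4) - 13)*(-27)) = -5*((4 - 4) - 13)*(-27) = -5*(0 - 13)*(-27) = -(-65)*(-27) = -5*351 = -1755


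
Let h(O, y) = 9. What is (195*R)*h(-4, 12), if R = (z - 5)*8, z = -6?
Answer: -154440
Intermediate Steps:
R = -88 (R = (-6 - 5)*8 = -11*8 = -88)
(195*R)*h(-4, 12) = (195*(-88))*9 = -17160*9 = -154440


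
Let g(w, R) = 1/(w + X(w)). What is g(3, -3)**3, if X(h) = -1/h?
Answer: 27/512 ≈ 0.052734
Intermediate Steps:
g(w, R) = 1/(w - 1/w)
g(3, -3)**3 = (3/(-1 + 3**2))**3 = (3/(-1 + 9))**3 = (3/8)**3 = 27/512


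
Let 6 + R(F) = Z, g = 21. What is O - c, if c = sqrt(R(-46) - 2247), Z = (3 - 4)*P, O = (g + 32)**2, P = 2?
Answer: 2809 - I*sqrt(2255) ≈ 2809.0 - 47.487*I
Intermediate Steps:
O = 2809 (O = (21 + 32)**2 = 53**2 = 2809)
Z = -2 (Z = (3 - 4)*2 = -1*2 = -2)
R(F) = -8 (R(F) = -6 - 2 = -8)
c = I*sqrt(2255) (c = sqrt(-8 - 2247) = sqrt(-2255) = I*sqrt(2255) ≈ 47.487*I)
O - c = 2809 - I*sqrt(2255)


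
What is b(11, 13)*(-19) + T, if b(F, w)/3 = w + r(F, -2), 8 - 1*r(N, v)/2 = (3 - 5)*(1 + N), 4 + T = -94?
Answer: -4487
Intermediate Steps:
T = -98 (T = -4 - 94 = -98)
r(N, v) = 20 + 4*N (r(N, v) = 16 - 2*(3 - 5)*(1 + N) = 16 - (-4)*(1 + N) = 16 - 2*(-2 - 2*N) = 16 + (4 + 4*N) = 20 + 4*N)
b(F, w) = 60 + 3*w + 12*F (b(F, w) = 3*(w + (20 + 4*F)) = 3*(20 + w + 4*F) = 60 + 3*w + 12*F)
b(11, 13)*(-19) + T = (60 + 3*13 + 12*11)*(-19) - 98 = (60 + 39 + 132)*(-19) - 98 = 231*(-19) - 98 = -4389 - 98 = -4487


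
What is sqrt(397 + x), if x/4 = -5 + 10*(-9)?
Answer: sqrt(17) ≈ 4.1231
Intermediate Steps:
x = -380 (x = 4*(-5 + 10*(-9)) = 4*(-5 - 90) = 4*(-95) = -380)
sqrt(397 + x) = sqrt(397 - 380) = sqrt(17)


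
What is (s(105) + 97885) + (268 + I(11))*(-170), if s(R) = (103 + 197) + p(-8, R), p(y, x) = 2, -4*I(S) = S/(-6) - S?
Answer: 624979/12 ≈ 52082.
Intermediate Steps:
I(S) = 7*S/24 (I(S) = -(S/(-6) - S)/4 = -(S*(-1/6) - S)/4 = -(-S/6 - S)/4 = -(-7)*S/24 = 7*S/24)
s(R) = 302 (s(R) = (103 + 197) + 2 = 300 + 2 = 302)
(s(105) + 97885) + (268 + I(11))*(-170) = (302 + 97885) + (268 + (7/24)*11)*(-170) = 98187 + (268 + 77/24)*(-170) = 98187 + (6509/24)*(-170) = 98187 - 553265/12 = 624979/12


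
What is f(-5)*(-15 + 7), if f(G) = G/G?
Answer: -8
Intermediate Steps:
f(G) = 1
f(-5)*(-15 + 7) = 1*(-15 + 7) = 1*(-8) = -8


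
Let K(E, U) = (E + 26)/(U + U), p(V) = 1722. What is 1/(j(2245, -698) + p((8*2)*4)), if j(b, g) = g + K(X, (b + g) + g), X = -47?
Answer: 566/579577 ≈ 0.00097657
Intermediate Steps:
K(E, U) = (26 + E)/(2*U) (K(E, U) = (26 + E)/((2*U)) = (26 + E)*(1/(2*U)) = (26 + E)/(2*U))
j(b, g) = g - 21/(2*(b + 2*g)) (j(b, g) = g + (26 - 47)/(2*((b + g) + g)) = g + (½)*(-21)/(b + 2*g) = g - 21/(2*(b + 2*g)))
1/(j(2245, -698) + p((8*2)*4)) = 1/((-21/2 - 698*(2245 + 2*(-698)))/(2245 + 2*(-698)) + 1722) = 1/((-21/2 - 698*(2245 - 1396))/(2245 - 1396) + 1722) = 1/((-21/2 - 698*849)/849 + 1722) = 1/((-21/2 - 592602)/849 + 1722) = 1/((1/849)*(-1185225/2) + 1722) = 1/(-395075/566 + 1722) = 1/(579577/566) = 566/579577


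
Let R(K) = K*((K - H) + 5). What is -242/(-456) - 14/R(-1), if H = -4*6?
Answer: 235/228 ≈ 1.0307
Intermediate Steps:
H = -24
R(K) = K*(29 + K) (R(K) = K*((K - 1*(-24)) + 5) = K*((K + 24) + 5) = K*((24 + K) + 5) = K*(29 + K))
-242/(-456) - 14/R(-1) = -242/(-456) - 14*(-1/(29 - 1)) = -242*(-1/456) - 14/((-1*28)) = 121/228 - 14/(-28) = 121/228 - 14*(-1/28) = 121/228 + ½ = 235/228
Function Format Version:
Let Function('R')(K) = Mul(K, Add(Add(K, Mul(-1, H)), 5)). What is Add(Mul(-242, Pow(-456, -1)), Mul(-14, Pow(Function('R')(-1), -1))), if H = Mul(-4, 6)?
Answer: Rational(235, 228) ≈ 1.0307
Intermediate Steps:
H = -24
Function('R')(K) = Mul(K, Add(29, K)) (Function('R')(K) = Mul(K, Add(Add(K, Mul(-1, -24)), 5)) = Mul(K, Add(Add(K, 24), 5)) = Mul(K, Add(Add(24, K), 5)) = Mul(K, Add(29, K)))
Add(Mul(-242, Pow(-456, -1)), Mul(-14, Pow(Function('R')(-1), -1))) = Add(Mul(-242, Pow(-456, -1)), Mul(-14, Pow(Mul(-1, Add(29, -1)), -1))) = Add(Mul(-242, Rational(-1, 456)), Mul(-14, Pow(Mul(-1, 28), -1))) = Add(Rational(121, 228), Mul(-14, Pow(-28, -1))) = Add(Rational(121, 228), Mul(-14, Rational(-1, 28))) = Add(Rational(121, 228), Rational(1, 2)) = Rational(235, 228)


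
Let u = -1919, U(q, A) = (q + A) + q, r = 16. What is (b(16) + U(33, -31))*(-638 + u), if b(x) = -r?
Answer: -48583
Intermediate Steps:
U(q, A) = A + 2*q (U(q, A) = (A + q) + q = A + 2*q)
b(x) = -16 (b(x) = -1*16 = -16)
(b(16) + U(33, -31))*(-638 + u) = (-16 + (-31 + 2*33))*(-638 - 1919) = (-16 + (-31 + 66))*(-2557) = (-16 + 35)*(-2557) = 19*(-2557) = -48583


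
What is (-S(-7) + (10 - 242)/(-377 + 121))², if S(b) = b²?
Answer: 2368521/1024 ≈ 2313.0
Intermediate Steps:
(-S(-7) + (10 - 242)/(-377 + 121))² = (-1*(-7)² + (10 - 242)/(-377 + 121))² = (-1*49 - 232/(-256))² = (-49 - 232*(-1/256))² = (-49 + 29/32)² = (-1539/32)² = 2368521/1024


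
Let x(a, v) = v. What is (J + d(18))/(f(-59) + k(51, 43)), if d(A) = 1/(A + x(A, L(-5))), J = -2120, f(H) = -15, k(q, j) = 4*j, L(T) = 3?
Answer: -44519/3297 ≈ -13.503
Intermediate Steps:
d(A) = 1/(3 + A) (d(A) = 1/(A + 3) = 1/(3 + A))
(J + d(18))/(f(-59) + k(51, 43)) = (-2120 + 1/(3 + 18))/(-15 + 4*43) = (-2120 + 1/21)/(-15 + 172) = (-2120 + 1/21)/157 = -44519/21*1/157 = -44519/3297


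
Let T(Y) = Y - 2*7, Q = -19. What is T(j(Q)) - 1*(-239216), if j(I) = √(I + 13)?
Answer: 239202 + I*√6 ≈ 2.392e+5 + 2.4495*I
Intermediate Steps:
j(I) = √(13 + I)
T(Y) = -14 + Y (T(Y) = Y - 14 = -14 + Y)
T(j(Q)) - 1*(-239216) = (-14 + √(13 - 19)) - 1*(-239216) = (-14 + √(-6)) + 239216 = (-14 + I*√6) + 239216 = 239202 + I*√6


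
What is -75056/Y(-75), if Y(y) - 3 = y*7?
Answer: 37528/261 ≈ 143.79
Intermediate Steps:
Y(y) = 3 + 7*y (Y(y) = 3 + y*7 = 3 + 7*y)
-75056/Y(-75) = -75056/(3 + 7*(-75)) = -75056/(3 - 525) = -75056/(-522) = -75056*(-1/522) = 37528/261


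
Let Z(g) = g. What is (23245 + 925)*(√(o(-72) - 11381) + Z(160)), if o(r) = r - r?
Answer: 3867200 + 24170*I*√11381 ≈ 3.8672e+6 + 2.5785e+6*I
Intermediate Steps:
o(r) = 0
(23245 + 925)*(√(o(-72) - 11381) + Z(160)) = (23245 + 925)*(√(0 - 11381) + 160) = 24170*(√(-11381) + 160) = 24170*(I*√11381 + 160) = 24170*(160 + I*√11381) = 3867200 + 24170*I*√11381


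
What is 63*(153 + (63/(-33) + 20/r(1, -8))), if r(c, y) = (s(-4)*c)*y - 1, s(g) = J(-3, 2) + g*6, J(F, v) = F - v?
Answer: 104766/11 ≈ 9524.2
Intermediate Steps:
s(g) = -5 + 6*g (s(g) = (-3 - 1*2) + g*6 = (-3 - 2) + 6*g = -5 + 6*g)
r(c, y) = -1 - 29*c*y (r(c, y) = ((-5 + 6*(-4))*c)*y - 1 = ((-5 - 24)*c)*y - 1 = (-29*c)*y - 1 = -29*c*y - 1 = -1 - 29*c*y)
63*(153 + (63/(-33) + 20/r(1, -8))) = 63*(153 + (63/(-33) + 20/(-1 - 29*1*(-8)))) = 63*(153 + (63*(-1/33) + 20/(-1 + 232))) = 63*(153 + (-21/11 + 20/231)) = 63*(153 - 421/231) = 63*(34922/231) = 104766/11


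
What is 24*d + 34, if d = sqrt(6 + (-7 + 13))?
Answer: 34 + 48*sqrt(3) ≈ 117.14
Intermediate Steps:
d = 2*sqrt(3) (d = sqrt(6 + 6) = sqrt(12) = 2*sqrt(3) ≈ 3.4641)
24*d + 34 = 24*(2*sqrt(3)) + 34 = 48*sqrt(3) + 34 = 34 + 48*sqrt(3)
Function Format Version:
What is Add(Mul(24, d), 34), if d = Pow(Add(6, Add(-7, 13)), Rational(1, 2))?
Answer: Add(34, Mul(48, Pow(3, Rational(1, 2)))) ≈ 117.14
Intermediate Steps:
d = Mul(2, Pow(3, Rational(1, 2))) (d = Pow(Add(6, 6), Rational(1, 2)) = Pow(12, Rational(1, 2)) = Mul(2, Pow(3, Rational(1, 2))) ≈ 3.4641)
Add(Mul(24, d), 34) = Add(Mul(24, Mul(2, Pow(3, Rational(1, 2)))), 34) = Add(Mul(48, Pow(3, Rational(1, 2))), 34) = Add(34, Mul(48, Pow(3, Rational(1, 2))))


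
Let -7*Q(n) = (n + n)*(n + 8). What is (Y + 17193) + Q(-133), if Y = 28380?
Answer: 40823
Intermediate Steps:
Q(n) = -2*n*(8 + n)/7 (Q(n) = -(n + n)*(n + 8)/7 = -2*n*(8 + n)/7)
(Y + 17193) + Q(-133) = (28380 + 17193) - 2/7*(-133)*(8 - 133) = 45573 - 2/7*(-133)*(-125) = 45573 - 4750 = 40823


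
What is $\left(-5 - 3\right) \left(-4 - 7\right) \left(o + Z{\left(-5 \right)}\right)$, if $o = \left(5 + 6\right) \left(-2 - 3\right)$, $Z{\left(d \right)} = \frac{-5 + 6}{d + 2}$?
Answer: $- \frac{14608}{3} \approx -4869.3$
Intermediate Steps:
$Z{\left(d \right)} = \frac{1}{2 + d}$ ($Z{\left(d \right)} = 1 \frac{1}{2 + d} = \frac{1}{2 + d}$)
$o = -55$ ($o = 11 \left(-5\right) = -55$)
$\left(-5 - 3\right) \left(-4 - 7\right) \left(o + Z{\left(-5 \right)}\right) = \left(-5 - 3\right) \left(-4 - 7\right) \left(-55 + \frac{1}{2 - 5}\right) = \left(-8\right) \left(-11\right) \left(-55 + \frac{1}{-3}\right) = 88 \left(-55 - \frac{1}{3}\right) = 88 \left(- \frac{166}{3}\right) = - \frac{14608}{3}$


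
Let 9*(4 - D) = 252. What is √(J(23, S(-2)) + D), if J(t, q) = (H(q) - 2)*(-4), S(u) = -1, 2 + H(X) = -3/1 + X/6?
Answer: √42/3 ≈ 2.1602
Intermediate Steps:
D = -24 (D = 4 - ⅑*252 = 4 - 28 = -24)
H(X) = -5 + X/6 (H(X) = -2 + (-3/1 + X/6) = -2 + (-3*1 + X*(⅙)) = -2 + (-3 + X/6) = -5 + X/6)
J(t, q) = 28 - 2*q/3 (J(t, q) = ((-5 + q/6) - 2)*(-4) = (-7 + q/6)*(-4) = 28 - 2*q/3)
√(J(23, S(-2)) + D) = √((28 - ⅔*(-1)) - 24) = √((28 + ⅔) - 24) = √(86/3 - 24) = √(14/3) = √42/3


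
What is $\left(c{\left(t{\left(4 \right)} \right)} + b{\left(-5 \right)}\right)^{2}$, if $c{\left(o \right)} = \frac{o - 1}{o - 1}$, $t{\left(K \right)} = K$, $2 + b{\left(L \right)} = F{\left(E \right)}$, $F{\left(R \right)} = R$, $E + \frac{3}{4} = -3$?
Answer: $\frac{361}{16} \approx 22.563$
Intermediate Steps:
$E = - \frac{15}{4}$ ($E = - \frac{3}{4} - 3 = - \frac{15}{4} \approx -3.75$)
$b{\left(L \right)} = - \frac{23}{4}$ ($b{\left(L \right)} = -2 - \frac{15}{4} = - \frac{23}{4}$)
$c{\left(o \right)} = 1$ ($c{\left(o \right)} = \frac{-1 + o}{-1 + o} = 1$)
$\left(c{\left(t{\left(4 \right)} \right)} + b{\left(-5 \right)}\right)^{2} = \left(1 - \frac{23}{4}\right)^{2} = \left(- \frac{19}{4}\right)^{2} = \frac{361}{16}$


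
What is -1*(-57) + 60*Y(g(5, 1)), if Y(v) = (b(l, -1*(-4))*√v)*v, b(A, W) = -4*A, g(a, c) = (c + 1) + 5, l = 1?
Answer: 57 - 1680*√7 ≈ -4387.9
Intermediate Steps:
g(a, c) = 6 + c (g(a, c) = (1 + c) + 5 = 6 + c)
Y(v) = -4*v^(3/2) (Y(v) = ((-4*1)*√v)*v = (-4*√v)*v = -4*v^(3/2))
-1*(-57) + 60*Y(g(5, 1)) = -1*(-57) + 60*(-4*(6 + 1)^(3/2)) = 57 + 60*(-28*√7) = 57 - 1680*√7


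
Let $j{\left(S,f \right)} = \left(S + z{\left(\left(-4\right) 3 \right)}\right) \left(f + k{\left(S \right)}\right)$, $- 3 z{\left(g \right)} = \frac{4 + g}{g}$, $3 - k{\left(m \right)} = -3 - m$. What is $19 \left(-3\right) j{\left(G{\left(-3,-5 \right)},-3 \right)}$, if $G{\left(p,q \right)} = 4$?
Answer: $- \frac{4522}{3} \approx -1507.3$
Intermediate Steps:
$k{\left(m \right)} = 6 + m$ ($k{\left(m \right)} = 3 - \left(-3 - m\right) = 3 + \left(3 + m\right) = 6 + m$)
$z{\left(g \right)} = - \frac{4 + g}{3 g}$ ($z{\left(g \right)} = - \frac{\left(4 + g\right) \frac{1}{g}}{3} = - \frac{\frac{1}{g} \left(4 + g\right)}{3} = - \frac{4 + g}{3 g}$)
$j{\left(S,f \right)} = \left(- \frac{2}{9} + S\right) \left(6 + S + f\right)$ ($j{\left(S,f \right)} = \left(S + \frac{-4 - \left(-4\right) 3}{3 \left(\left(-4\right) 3\right)}\right) \left(f + \left(6 + S\right)\right) = \left(S + \frac{-4 - -12}{3 \left(-12\right)}\right) \left(6 + S + f\right) = \left(S + \frac{1}{3} \left(- \frac{1}{12}\right) \left(-4 + 12\right)\right) \left(6 + S + f\right) = \left(S + \frac{1}{3} \left(- \frac{1}{12}\right) 8\right) \left(6 + S + f\right) = \left(S - \frac{2}{9}\right) \left(6 + S + f\right) = \left(- \frac{2}{9} + S\right) \left(6 + S + f\right)$)
$19 \left(-3\right) j{\left(G{\left(-3,-5 \right)},-3 \right)} = 19 \left(-3\right) \left(- \frac{4}{3} + 4^{2} - - \frac{2}{3} + \frac{52}{9} \cdot 4 + 4 \left(-3\right)\right) = - 57 \left(- \frac{4}{3} + 16 + \frac{2}{3} + \frac{208}{9} - 12\right) = \left(-57\right) \frac{238}{9} = - \frac{4522}{3}$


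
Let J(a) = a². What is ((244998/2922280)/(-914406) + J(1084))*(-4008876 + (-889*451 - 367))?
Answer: -1153970544850485420170077/222679197140 ≈ -5.1822e+12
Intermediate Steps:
((244998/2922280)/(-914406) + J(1084))*(-4008876 + (-889*451 - 367)) = ((244998/2922280)/(-914406) + 1084²)*(-4008876 + (-889*451 - 367)) = ((244998*(1/2922280))*(-1/914406) + 1175056)*(-4008876 + (-400939 - 367)) = ((122499/1461140)*(-1/914406) + 1175056)*(-4008876 - 401306) = (-40833/445358394280 + 1175056)*(-4410182) = (523321053349038847/445358394280)*(-4410182) = -1153970544850485420170077/222679197140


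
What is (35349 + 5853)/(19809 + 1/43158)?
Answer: 1778195916/854916823 ≈ 2.0800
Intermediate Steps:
(35349 + 5853)/(19809 + 1/43158) = 41202/(19809 + 1/43158) = 41202/(854916823/43158) = 41202*(43158/854916823) = 1778195916/854916823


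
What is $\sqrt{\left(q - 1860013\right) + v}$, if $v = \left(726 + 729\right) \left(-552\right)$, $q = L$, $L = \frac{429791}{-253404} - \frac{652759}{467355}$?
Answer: $\frac{i \sqrt{115285740102360634302935705}}{6579423690} \approx 1631.9 i$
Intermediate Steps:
$L = - \frac{122092238147}{39476542140}$ ($L = 429791 \left(- \frac{1}{253404}\right) - \frac{652759}{467355} = - \frac{429791}{253404} - \frac{652759}{467355} = - \frac{122092238147}{39476542140} \approx -3.0928$)
$q = - \frac{122092238147}{39476542140} \approx -3.0928$
$v = -803160$ ($v = 1455 \left(-552\right) = -803160$)
$\sqrt{\left(q - 1860013\right) + v} = \sqrt{\left(- \frac{122092238147}{39476542140} - 1860013\right) - 803160} = \sqrt{- \frac{73427003667685967}{39476542140} - 803160} = \sqrt{- \frac{105132983252848367}{39476542140}} = \frac{i \sqrt{115285740102360634302935705}}{6579423690}$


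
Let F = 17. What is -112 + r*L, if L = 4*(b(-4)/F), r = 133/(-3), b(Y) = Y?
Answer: -3584/51 ≈ -70.275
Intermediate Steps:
r = -133/3 (r = 133*(-⅓) = -133/3 ≈ -44.333)
L = -16/17 (L = 4*(-4/17) = -16/17 ≈ -0.94118)
-112 + r*L = -112 - 133/3*(-16/17) = -112 + 2128/51 = -3584/51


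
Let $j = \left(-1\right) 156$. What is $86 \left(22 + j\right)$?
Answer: $-11524$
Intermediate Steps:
$j = -156$
$86 \left(22 + j\right) = 86 \left(22 - 156\right) = 86 \left(-134\right) = -11524$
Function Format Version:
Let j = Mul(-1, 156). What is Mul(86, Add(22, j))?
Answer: -11524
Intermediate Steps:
j = -156
Mul(86, Add(22, j)) = Mul(86, Add(22, -156)) = Mul(86, -134) = -11524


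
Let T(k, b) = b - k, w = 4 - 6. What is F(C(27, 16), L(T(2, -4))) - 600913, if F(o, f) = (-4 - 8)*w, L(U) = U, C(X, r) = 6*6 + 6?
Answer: -600889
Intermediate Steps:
w = -2
C(X, r) = 42 (C(X, r) = 36 + 6 = 42)
F(o, f) = 24 (F(o, f) = (-4 - 8)*(-2) = -12*(-2) = 24)
F(C(27, 16), L(T(2, -4))) - 600913 = 24 - 600913 = -600889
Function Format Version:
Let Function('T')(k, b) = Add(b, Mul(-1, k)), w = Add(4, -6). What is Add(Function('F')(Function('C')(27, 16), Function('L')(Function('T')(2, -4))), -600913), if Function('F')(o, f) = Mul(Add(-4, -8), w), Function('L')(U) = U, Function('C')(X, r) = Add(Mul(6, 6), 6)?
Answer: -600889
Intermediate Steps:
w = -2
Function('C')(X, r) = 42 (Function('C')(X, r) = Add(36, 6) = 42)
Function('F')(o, f) = 24 (Function('F')(o, f) = Mul(Add(-4, -8), -2) = Mul(-12, -2) = 24)
Add(Function('F')(Function('C')(27, 16), Function('L')(Function('T')(2, -4))), -600913) = Add(24, -600913) = -600889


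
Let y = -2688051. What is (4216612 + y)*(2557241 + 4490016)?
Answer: 10772162207177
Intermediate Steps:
(4216612 + y)*(2557241 + 4490016) = (4216612 - 2688051)*(2557241 + 4490016) = 1528561*7047257 = 10772162207177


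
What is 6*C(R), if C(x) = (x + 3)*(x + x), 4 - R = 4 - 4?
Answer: 336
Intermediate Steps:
R = 4 (R = 4 - (4 - 4) = 4 - 1*0 = 4 + 0 = 4)
C(x) = 2*x*(3 + x) (C(x) = (3 + x)*(2*x) = 2*x*(3 + x))
6*C(R) = 6*(2*4*(3 + 4)) = 6*(2*4*7) = 6*56 = 336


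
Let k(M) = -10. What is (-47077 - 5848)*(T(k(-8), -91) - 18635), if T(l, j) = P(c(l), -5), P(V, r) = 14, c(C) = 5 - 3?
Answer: 985516425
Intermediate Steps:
c(C) = 2
T(l, j) = 14
(-47077 - 5848)*(T(k(-8), -91) - 18635) = (-47077 - 5848)*(14 - 18635) = -52925*(-18621) = 985516425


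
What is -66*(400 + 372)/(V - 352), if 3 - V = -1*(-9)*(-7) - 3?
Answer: 50952/283 ≈ 180.04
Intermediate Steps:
V = 69 (V = 3 - (-1*(-9)*(-7) - 3) = 3 - (9*(-7) - 3) = 3 - (-63 - 3) = 3 - 1*(-66) = 3 + 66 = 69)
-66*(400 + 372)/(V - 352) = -66*(400 + 372)/(69 - 352) = -50952/(-283) = -50952*(-1)/283 = -66*(-772/283) = 50952/283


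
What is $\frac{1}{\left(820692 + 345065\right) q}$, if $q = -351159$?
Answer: $- \frac{1}{409366062363} \approx -2.4428 \cdot 10^{-12}$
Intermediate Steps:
$\frac{1}{\left(820692 + 345065\right) q} = \frac{1}{\left(820692 + 345065\right) \left(-351159\right)} = \frac{1}{1165757} \left(- \frac{1}{351159}\right) = - \frac{1}{409366062363}$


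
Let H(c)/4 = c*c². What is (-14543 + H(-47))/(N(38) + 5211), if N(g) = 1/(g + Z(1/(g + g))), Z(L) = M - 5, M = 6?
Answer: -3352713/40646 ≈ -82.486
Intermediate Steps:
Z(L) = 1 (Z(L) = 6 - 5 = 1)
H(c) = 4*c³ (H(c) = 4*(c*c²) = 4*c³)
N(g) = 1/(1 + g) (N(g) = 1/(g + 1) = 1/(1 + g))
(-14543 + H(-47))/(N(38) + 5211) = (-14543 + 4*(-47)³)/(1/(1 + 38) + 5211) = (-14543 + 4*(-103823))/(1/39 + 5211) = (-14543 - 415292)/(1/39 + 5211) = -429835/203230/39 = -429835*39/203230 = -3352713/40646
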